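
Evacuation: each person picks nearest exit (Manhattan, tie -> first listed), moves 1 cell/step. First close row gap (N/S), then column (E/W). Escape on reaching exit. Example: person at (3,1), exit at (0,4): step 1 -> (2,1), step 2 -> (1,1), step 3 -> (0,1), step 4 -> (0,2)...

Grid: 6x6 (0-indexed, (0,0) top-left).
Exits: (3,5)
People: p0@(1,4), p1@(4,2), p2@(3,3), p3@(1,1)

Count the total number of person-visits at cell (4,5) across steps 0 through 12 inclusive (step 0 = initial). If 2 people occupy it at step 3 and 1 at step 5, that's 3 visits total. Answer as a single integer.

Step 0: p0@(1,4) p1@(4,2) p2@(3,3) p3@(1,1) -> at (4,5): 0 [-], cum=0
Step 1: p0@(2,4) p1@(3,2) p2@(3,4) p3@(2,1) -> at (4,5): 0 [-], cum=0
Step 2: p0@(3,4) p1@(3,3) p2@ESC p3@(3,1) -> at (4,5): 0 [-], cum=0
Step 3: p0@ESC p1@(3,4) p2@ESC p3@(3,2) -> at (4,5): 0 [-], cum=0
Step 4: p0@ESC p1@ESC p2@ESC p3@(3,3) -> at (4,5): 0 [-], cum=0
Step 5: p0@ESC p1@ESC p2@ESC p3@(3,4) -> at (4,5): 0 [-], cum=0
Step 6: p0@ESC p1@ESC p2@ESC p3@ESC -> at (4,5): 0 [-], cum=0
Total visits = 0

Answer: 0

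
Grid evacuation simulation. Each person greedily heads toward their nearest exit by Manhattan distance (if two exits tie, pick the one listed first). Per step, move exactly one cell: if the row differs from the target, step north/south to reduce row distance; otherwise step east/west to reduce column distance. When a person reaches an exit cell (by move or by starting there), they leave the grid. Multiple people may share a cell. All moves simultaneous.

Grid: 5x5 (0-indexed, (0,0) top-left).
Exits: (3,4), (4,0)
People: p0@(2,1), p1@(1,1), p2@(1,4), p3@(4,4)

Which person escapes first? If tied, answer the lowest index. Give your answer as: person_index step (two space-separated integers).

Step 1: p0:(2,1)->(3,1) | p1:(1,1)->(2,1) | p2:(1,4)->(2,4) | p3:(4,4)->(3,4)->EXIT
Step 2: p0:(3,1)->(4,1) | p1:(2,1)->(3,1) | p2:(2,4)->(3,4)->EXIT | p3:escaped
Step 3: p0:(4,1)->(4,0)->EXIT | p1:(3,1)->(4,1) | p2:escaped | p3:escaped
Step 4: p0:escaped | p1:(4,1)->(4,0)->EXIT | p2:escaped | p3:escaped
Exit steps: [3, 4, 2, 1]
First to escape: p3 at step 1

Answer: 3 1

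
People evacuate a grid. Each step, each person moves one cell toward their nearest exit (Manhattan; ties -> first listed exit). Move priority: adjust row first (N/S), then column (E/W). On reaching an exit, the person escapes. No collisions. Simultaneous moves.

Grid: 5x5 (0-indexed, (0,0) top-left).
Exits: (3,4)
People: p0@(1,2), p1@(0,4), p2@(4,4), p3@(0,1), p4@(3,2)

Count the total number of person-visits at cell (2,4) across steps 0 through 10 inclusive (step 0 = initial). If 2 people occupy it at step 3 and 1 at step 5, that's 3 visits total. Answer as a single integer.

Answer: 1

Derivation:
Step 0: p0@(1,2) p1@(0,4) p2@(4,4) p3@(0,1) p4@(3,2) -> at (2,4): 0 [-], cum=0
Step 1: p0@(2,2) p1@(1,4) p2@ESC p3@(1,1) p4@(3,3) -> at (2,4): 0 [-], cum=0
Step 2: p0@(3,2) p1@(2,4) p2@ESC p3@(2,1) p4@ESC -> at (2,4): 1 [p1], cum=1
Step 3: p0@(3,3) p1@ESC p2@ESC p3@(3,1) p4@ESC -> at (2,4): 0 [-], cum=1
Step 4: p0@ESC p1@ESC p2@ESC p3@(3,2) p4@ESC -> at (2,4): 0 [-], cum=1
Step 5: p0@ESC p1@ESC p2@ESC p3@(3,3) p4@ESC -> at (2,4): 0 [-], cum=1
Step 6: p0@ESC p1@ESC p2@ESC p3@ESC p4@ESC -> at (2,4): 0 [-], cum=1
Total visits = 1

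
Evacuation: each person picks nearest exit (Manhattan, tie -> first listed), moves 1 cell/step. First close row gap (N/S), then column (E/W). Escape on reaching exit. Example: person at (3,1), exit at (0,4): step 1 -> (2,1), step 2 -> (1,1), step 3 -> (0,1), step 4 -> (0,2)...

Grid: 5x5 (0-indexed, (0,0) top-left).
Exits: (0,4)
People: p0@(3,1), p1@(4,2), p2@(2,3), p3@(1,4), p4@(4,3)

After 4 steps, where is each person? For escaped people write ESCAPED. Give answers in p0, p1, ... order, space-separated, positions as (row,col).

Step 1: p0:(3,1)->(2,1) | p1:(4,2)->(3,2) | p2:(2,3)->(1,3) | p3:(1,4)->(0,4)->EXIT | p4:(4,3)->(3,3)
Step 2: p0:(2,1)->(1,1) | p1:(3,2)->(2,2) | p2:(1,3)->(0,3) | p3:escaped | p4:(3,3)->(2,3)
Step 3: p0:(1,1)->(0,1) | p1:(2,2)->(1,2) | p2:(0,3)->(0,4)->EXIT | p3:escaped | p4:(2,3)->(1,3)
Step 4: p0:(0,1)->(0,2) | p1:(1,2)->(0,2) | p2:escaped | p3:escaped | p4:(1,3)->(0,3)

(0,2) (0,2) ESCAPED ESCAPED (0,3)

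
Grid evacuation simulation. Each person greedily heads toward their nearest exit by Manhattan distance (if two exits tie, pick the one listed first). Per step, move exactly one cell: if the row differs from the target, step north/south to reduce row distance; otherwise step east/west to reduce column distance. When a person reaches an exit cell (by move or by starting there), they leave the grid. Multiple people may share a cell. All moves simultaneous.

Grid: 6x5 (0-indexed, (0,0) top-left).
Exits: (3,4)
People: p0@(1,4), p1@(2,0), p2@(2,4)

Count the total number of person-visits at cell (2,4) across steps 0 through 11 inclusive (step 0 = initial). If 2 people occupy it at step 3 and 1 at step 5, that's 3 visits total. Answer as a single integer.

Step 0: p0@(1,4) p1@(2,0) p2@(2,4) -> at (2,4): 1 [p2], cum=1
Step 1: p0@(2,4) p1@(3,0) p2@ESC -> at (2,4): 1 [p0], cum=2
Step 2: p0@ESC p1@(3,1) p2@ESC -> at (2,4): 0 [-], cum=2
Step 3: p0@ESC p1@(3,2) p2@ESC -> at (2,4): 0 [-], cum=2
Step 4: p0@ESC p1@(3,3) p2@ESC -> at (2,4): 0 [-], cum=2
Step 5: p0@ESC p1@ESC p2@ESC -> at (2,4): 0 [-], cum=2
Total visits = 2

Answer: 2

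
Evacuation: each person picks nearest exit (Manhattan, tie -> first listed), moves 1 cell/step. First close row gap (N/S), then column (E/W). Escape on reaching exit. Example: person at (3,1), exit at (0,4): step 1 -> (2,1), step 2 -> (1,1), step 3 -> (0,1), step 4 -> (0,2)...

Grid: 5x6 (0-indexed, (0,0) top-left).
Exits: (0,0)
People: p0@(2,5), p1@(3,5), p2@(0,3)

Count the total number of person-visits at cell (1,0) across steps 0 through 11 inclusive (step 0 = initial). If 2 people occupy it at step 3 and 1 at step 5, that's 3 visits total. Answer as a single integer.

Answer: 0

Derivation:
Step 0: p0@(2,5) p1@(3,5) p2@(0,3) -> at (1,0): 0 [-], cum=0
Step 1: p0@(1,5) p1@(2,5) p2@(0,2) -> at (1,0): 0 [-], cum=0
Step 2: p0@(0,5) p1@(1,5) p2@(0,1) -> at (1,0): 0 [-], cum=0
Step 3: p0@(0,4) p1@(0,5) p2@ESC -> at (1,0): 0 [-], cum=0
Step 4: p0@(0,3) p1@(0,4) p2@ESC -> at (1,0): 0 [-], cum=0
Step 5: p0@(0,2) p1@(0,3) p2@ESC -> at (1,0): 0 [-], cum=0
Step 6: p0@(0,1) p1@(0,2) p2@ESC -> at (1,0): 0 [-], cum=0
Step 7: p0@ESC p1@(0,1) p2@ESC -> at (1,0): 0 [-], cum=0
Step 8: p0@ESC p1@ESC p2@ESC -> at (1,0): 0 [-], cum=0
Total visits = 0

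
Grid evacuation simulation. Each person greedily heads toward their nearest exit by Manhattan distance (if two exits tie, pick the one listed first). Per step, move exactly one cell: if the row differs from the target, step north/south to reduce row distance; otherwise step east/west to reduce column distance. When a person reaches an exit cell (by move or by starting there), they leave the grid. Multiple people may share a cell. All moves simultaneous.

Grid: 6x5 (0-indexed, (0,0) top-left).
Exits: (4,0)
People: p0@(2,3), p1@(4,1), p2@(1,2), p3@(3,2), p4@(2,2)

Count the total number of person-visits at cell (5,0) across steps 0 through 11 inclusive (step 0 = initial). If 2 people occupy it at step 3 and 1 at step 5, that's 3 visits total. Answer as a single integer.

Answer: 0

Derivation:
Step 0: p0@(2,3) p1@(4,1) p2@(1,2) p3@(3,2) p4@(2,2) -> at (5,0): 0 [-], cum=0
Step 1: p0@(3,3) p1@ESC p2@(2,2) p3@(4,2) p4@(3,2) -> at (5,0): 0 [-], cum=0
Step 2: p0@(4,3) p1@ESC p2@(3,2) p3@(4,1) p4@(4,2) -> at (5,0): 0 [-], cum=0
Step 3: p0@(4,2) p1@ESC p2@(4,2) p3@ESC p4@(4,1) -> at (5,0): 0 [-], cum=0
Step 4: p0@(4,1) p1@ESC p2@(4,1) p3@ESC p4@ESC -> at (5,0): 0 [-], cum=0
Step 5: p0@ESC p1@ESC p2@ESC p3@ESC p4@ESC -> at (5,0): 0 [-], cum=0
Total visits = 0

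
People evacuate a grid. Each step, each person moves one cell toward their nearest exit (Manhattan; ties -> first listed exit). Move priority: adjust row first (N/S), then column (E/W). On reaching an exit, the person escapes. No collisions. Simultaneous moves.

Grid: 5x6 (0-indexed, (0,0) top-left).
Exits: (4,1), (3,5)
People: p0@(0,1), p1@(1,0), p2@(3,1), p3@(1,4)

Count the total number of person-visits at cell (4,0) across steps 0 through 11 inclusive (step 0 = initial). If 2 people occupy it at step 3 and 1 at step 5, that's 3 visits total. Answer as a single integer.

Answer: 1

Derivation:
Step 0: p0@(0,1) p1@(1,0) p2@(3,1) p3@(1,4) -> at (4,0): 0 [-], cum=0
Step 1: p0@(1,1) p1@(2,0) p2@ESC p3@(2,4) -> at (4,0): 0 [-], cum=0
Step 2: p0@(2,1) p1@(3,0) p2@ESC p3@(3,4) -> at (4,0): 0 [-], cum=0
Step 3: p0@(3,1) p1@(4,0) p2@ESC p3@ESC -> at (4,0): 1 [p1], cum=1
Step 4: p0@ESC p1@ESC p2@ESC p3@ESC -> at (4,0): 0 [-], cum=1
Total visits = 1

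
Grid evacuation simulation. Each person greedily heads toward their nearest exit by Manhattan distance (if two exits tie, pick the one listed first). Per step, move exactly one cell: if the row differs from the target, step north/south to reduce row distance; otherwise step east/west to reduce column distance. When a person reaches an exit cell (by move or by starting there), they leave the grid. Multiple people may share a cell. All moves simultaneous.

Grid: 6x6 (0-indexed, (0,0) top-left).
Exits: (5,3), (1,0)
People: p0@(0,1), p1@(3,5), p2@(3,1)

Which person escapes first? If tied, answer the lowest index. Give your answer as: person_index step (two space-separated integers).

Step 1: p0:(0,1)->(1,1) | p1:(3,5)->(4,5) | p2:(3,1)->(2,1)
Step 2: p0:(1,1)->(1,0)->EXIT | p1:(4,5)->(5,5) | p2:(2,1)->(1,1)
Step 3: p0:escaped | p1:(5,5)->(5,4) | p2:(1,1)->(1,0)->EXIT
Step 4: p0:escaped | p1:(5,4)->(5,3)->EXIT | p2:escaped
Exit steps: [2, 4, 3]
First to escape: p0 at step 2

Answer: 0 2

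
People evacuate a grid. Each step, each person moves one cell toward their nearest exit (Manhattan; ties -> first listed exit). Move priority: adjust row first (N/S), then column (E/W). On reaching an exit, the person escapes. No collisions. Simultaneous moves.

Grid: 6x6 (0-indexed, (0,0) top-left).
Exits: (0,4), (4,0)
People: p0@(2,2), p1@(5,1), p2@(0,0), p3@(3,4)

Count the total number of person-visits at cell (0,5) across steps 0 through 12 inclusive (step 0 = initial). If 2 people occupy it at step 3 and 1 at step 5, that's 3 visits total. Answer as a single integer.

Answer: 0

Derivation:
Step 0: p0@(2,2) p1@(5,1) p2@(0,0) p3@(3,4) -> at (0,5): 0 [-], cum=0
Step 1: p0@(1,2) p1@(4,1) p2@(0,1) p3@(2,4) -> at (0,5): 0 [-], cum=0
Step 2: p0@(0,2) p1@ESC p2@(0,2) p3@(1,4) -> at (0,5): 0 [-], cum=0
Step 3: p0@(0,3) p1@ESC p2@(0,3) p3@ESC -> at (0,5): 0 [-], cum=0
Step 4: p0@ESC p1@ESC p2@ESC p3@ESC -> at (0,5): 0 [-], cum=0
Total visits = 0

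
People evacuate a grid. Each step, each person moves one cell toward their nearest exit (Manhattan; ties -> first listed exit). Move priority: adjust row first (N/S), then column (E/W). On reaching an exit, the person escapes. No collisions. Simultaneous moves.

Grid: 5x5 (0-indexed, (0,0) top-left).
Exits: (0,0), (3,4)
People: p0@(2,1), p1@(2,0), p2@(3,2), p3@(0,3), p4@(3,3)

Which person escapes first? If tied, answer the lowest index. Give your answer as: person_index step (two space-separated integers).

Answer: 4 1

Derivation:
Step 1: p0:(2,1)->(1,1) | p1:(2,0)->(1,0) | p2:(3,2)->(3,3) | p3:(0,3)->(0,2) | p4:(3,3)->(3,4)->EXIT
Step 2: p0:(1,1)->(0,1) | p1:(1,0)->(0,0)->EXIT | p2:(3,3)->(3,4)->EXIT | p3:(0,2)->(0,1) | p4:escaped
Step 3: p0:(0,1)->(0,0)->EXIT | p1:escaped | p2:escaped | p3:(0,1)->(0,0)->EXIT | p4:escaped
Exit steps: [3, 2, 2, 3, 1]
First to escape: p4 at step 1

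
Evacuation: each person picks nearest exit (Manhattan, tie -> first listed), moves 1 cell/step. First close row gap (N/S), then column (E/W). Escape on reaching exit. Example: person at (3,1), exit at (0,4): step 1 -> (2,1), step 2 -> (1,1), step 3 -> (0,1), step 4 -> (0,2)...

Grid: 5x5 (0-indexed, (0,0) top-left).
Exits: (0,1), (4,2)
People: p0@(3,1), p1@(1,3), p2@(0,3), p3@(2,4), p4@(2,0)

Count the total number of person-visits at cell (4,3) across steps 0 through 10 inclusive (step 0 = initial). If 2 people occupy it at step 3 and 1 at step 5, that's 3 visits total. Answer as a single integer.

Answer: 1

Derivation:
Step 0: p0@(3,1) p1@(1,3) p2@(0,3) p3@(2,4) p4@(2,0) -> at (4,3): 0 [-], cum=0
Step 1: p0@(4,1) p1@(0,3) p2@(0,2) p3@(3,4) p4@(1,0) -> at (4,3): 0 [-], cum=0
Step 2: p0@ESC p1@(0,2) p2@ESC p3@(4,4) p4@(0,0) -> at (4,3): 0 [-], cum=0
Step 3: p0@ESC p1@ESC p2@ESC p3@(4,3) p4@ESC -> at (4,3): 1 [p3], cum=1
Step 4: p0@ESC p1@ESC p2@ESC p3@ESC p4@ESC -> at (4,3): 0 [-], cum=1
Total visits = 1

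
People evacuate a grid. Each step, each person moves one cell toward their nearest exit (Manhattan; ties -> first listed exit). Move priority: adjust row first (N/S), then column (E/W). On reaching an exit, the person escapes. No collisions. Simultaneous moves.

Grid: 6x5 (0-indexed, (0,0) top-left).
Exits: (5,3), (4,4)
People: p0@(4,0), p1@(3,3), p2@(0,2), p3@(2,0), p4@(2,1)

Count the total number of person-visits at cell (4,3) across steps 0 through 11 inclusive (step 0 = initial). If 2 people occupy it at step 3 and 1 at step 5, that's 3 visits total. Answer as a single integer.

Step 0: p0@(4,0) p1@(3,3) p2@(0,2) p3@(2,0) p4@(2,1) -> at (4,3): 0 [-], cum=0
Step 1: p0@(5,0) p1@(4,3) p2@(1,2) p3@(3,0) p4@(3,1) -> at (4,3): 1 [p1], cum=1
Step 2: p0@(5,1) p1@ESC p2@(2,2) p3@(4,0) p4@(4,1) -> at (4,3): 0 [-], cum=1
Step 3: p0@(5,2) p1@ESC p2@(3,2) p3@(5,0) p4@(5,1) -> at (4,3): 0 [-], cum=1
Step 4: p0@ESC p1@ESC p2@(4,2) p3@(5,1) p4@(5,2) -> at (4,3): 0 [-], cum=1
Step 5: p0@ESC p1@ESC p2@(5,2) p3@(5,2) p4@ESC -> at (4,3): 0 [-], cum=1
Step 6: p0@ESC p1@ESC p2@ESC p3@ESC p4@ESC -> at (4,3): 0 [-], cum=1
Total visits = 1

Answer: 1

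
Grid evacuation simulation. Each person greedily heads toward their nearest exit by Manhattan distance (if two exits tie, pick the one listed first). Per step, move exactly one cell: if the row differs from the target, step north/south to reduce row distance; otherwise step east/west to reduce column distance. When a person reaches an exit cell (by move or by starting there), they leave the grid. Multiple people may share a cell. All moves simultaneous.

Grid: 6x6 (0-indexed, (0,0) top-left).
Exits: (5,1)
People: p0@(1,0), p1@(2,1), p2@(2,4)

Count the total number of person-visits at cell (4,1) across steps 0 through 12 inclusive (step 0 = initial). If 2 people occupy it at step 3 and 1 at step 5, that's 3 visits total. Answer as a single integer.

Answer: 1

Derivation:
Step 0: p0@(1,0) p1@(2,1) p2@(2,4) -> at (4,1): 0 [-], cum=0
Step 1: p0@(2,0) p1@(3,1) p2@(3,4) -> at (4,1): 0 [-], cum=0
Step 2: p0@(3,0) p1@(4,1) p2@(4,4) -> at (4,1): 1 [p1], cum=1
Step 3: p0@(4,0) p1@ESC p2@(5,4) -> at (4,1): 0 [-], cum=1
Step 4: p0@(5,0) p1@ESC p2@(5,3) -> at (4,1): 0 [-], cum=1
Step 5: p0@ESC p1@ESC p2@(5,2) -> at (4,1): 0 [-], cum=1
Step 6: p0@ESC p1@ESC p2@ESC -> at (4,1): 0 [-], cum=1
Total visits = 1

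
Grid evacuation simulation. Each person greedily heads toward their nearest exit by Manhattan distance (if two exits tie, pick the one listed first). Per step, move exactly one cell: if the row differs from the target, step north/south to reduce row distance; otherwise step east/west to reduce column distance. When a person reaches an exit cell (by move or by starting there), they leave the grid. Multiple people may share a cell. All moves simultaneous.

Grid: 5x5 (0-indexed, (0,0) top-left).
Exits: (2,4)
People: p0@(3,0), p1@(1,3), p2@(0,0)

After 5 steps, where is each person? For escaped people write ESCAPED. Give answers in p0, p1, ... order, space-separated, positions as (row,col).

Step 1: p0:(3,0)->(2,0) | p1:(1,3)->(2,3) | p2:(0,0)->(1,0)
Step 2: p0:(2,0)->(2,1) | p1:(2,3)->(2,4)->EXIT | p2:(1,0)->(2,0)
Step 3: p0:(2,1)->(2,2) | p1:escaped | p2:(2,0)->(2,1)
Step 4: p0:(2,2)->(2,3) | p1:escaped | p2:(2,1)->(2,2)
Step 5: p0:(2,3)->(2,4)->EXIT | p1:escaped | p2:(2,2)->(2,3)

ESCAPED ESCAPED (2,3)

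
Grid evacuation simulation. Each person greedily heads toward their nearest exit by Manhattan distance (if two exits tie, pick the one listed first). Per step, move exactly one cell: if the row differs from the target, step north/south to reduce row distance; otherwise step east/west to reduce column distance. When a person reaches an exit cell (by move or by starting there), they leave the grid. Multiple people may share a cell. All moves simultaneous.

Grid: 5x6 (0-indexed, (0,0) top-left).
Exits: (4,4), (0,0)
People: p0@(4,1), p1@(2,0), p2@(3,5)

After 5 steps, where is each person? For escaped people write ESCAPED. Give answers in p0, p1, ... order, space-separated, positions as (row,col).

Step 1: p0:(4,1)->(4,2) | p1:(2,0)->(1,0) | p2:(3,5)->(4,5)
Step 2: p0:(4,2)->(4,3) | p1:(1,0)->(0,0)->EXIT | p2:(4,5)->(4,4)->EXIT
Step 3: p0:(4,3)->(4,4)->EXIT | p1:escaped | p2:escaped

ESCAPED ESCAPED ESCAPED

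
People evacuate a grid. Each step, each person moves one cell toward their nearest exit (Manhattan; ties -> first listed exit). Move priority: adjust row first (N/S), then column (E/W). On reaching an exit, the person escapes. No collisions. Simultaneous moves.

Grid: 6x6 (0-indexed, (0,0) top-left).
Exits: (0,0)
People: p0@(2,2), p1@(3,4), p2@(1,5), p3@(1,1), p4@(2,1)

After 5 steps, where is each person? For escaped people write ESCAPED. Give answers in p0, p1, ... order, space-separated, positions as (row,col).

Step 1: p0:(2,2)->(1,2) | p1:(3,4)->(2,4) | p2:(1,5)->(0,5) | p3:(1,1)->(0,1) | p4:(2,1)->(1,1)
Step 2: p0:(1,2)->(0,2) | p1:(2,4)->(1,4) | p2:(0,5)->(0,4) | p3:(0,1)->(0,0)->EXIT | p4:(1,1)->(0,1)
Step 3: p0:(0,2)->(0,1) | p1:(1,4)->(0,4) | p2:(0,4)->(0,3) | p3:escaped | p4:(0,1)->(0,0)->EXIT
Step 4: p0:(0,1)->(0,0)->EXIT | p1:(0,4)->(0,3) | p2:(0,3)->(0,2) | p3:escaped | p4:escaped
Step 5: p0:escaped | p1:(0,3)->(0,2) | p2:(0,2)->(0,1) | p3:escaped | p4:escaped

ESCAPED (0,2) (0,1) ESCAPED ESCAPED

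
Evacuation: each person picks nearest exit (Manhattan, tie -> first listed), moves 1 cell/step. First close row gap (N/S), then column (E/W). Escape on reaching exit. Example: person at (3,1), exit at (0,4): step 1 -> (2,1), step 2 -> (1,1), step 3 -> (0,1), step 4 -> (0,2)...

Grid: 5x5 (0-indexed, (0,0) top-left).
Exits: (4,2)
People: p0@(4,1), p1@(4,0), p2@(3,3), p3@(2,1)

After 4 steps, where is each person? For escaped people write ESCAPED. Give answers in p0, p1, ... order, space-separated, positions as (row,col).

Step 1: p0:(4,1)->(4,2)->EXIT | p1:(4,0)->(4,1) | p2:(3,3)->(4,3) | p3:(2,1)->(3,1)
Step 2: p0:escaped | p1:(4,1)->(4,2)->EXIT | p2:(4,3)->(4,2)->EXIT | p3:(3,1)->(4,1)
Step 3: p0:escaped | p1:escaped | p2:escaped | p3:(4,1)->(4,2)->EXIT

ESCAPED ESCAPED ESCAPED ESCAPED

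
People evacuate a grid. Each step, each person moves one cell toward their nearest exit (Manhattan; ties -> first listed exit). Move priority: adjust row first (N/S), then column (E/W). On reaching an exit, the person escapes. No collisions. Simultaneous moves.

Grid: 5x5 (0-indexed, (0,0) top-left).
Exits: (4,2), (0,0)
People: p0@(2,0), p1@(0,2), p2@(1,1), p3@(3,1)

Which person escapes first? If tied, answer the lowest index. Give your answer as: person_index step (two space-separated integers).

Step 1: p0:(2,0)->(1,0) | p1:(0,2)->(0,1) | p2:(1,1)->(0,1) | p3:(3,1)->(4,1)
Step 2: p0:(1,0)->(0,0)->EXIT | p1:(0,1)->(0,0)->EXIT | p2:(0,1)->(0,0)->EXIT | p3:(4,1)->(4,2)->EXIT
Exit steps: [2, 2, 2, 2]
First to escape: p0 at step 2

Answer: 0 2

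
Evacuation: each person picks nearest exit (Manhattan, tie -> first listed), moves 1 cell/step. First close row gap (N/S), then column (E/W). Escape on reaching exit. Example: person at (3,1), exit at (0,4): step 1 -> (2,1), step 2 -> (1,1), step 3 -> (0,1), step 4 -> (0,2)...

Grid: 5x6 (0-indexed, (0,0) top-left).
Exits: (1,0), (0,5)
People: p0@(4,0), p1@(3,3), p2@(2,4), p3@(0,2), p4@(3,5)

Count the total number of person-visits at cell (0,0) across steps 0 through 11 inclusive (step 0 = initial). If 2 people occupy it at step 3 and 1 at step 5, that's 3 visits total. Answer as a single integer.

Answer: 0

Derivation:
Step 0: p0@(4,0) p1@(3,3) p2@(2,4) p3@(0,2) p4@(3,5) -> at (0,0): 0 [-], cum=0
Step 1: p0@(3,0) p1@(2,3) p2@(1,4) p3@(1,2) p4@(2,5) -> at (0,0): 0 [-], cum=0
Step 2: p0@(2,0) p1@(1,3) p2@(0,4) p3@(1,1) p4@(1,5) -> at (0,0): 0 [-], cum=0
Step 3: p0@ESC p1@(1,2) p2@ESC p3@ESC p4@ESC -> at (0,0): 0 [-], cum=0
Step 4: p0@ESC p1@(1,1) p2@ESC p3@ESC p4@ESC -> at (0,0): 0 [-], cum=0
Step 5: p0@ESC p1@ESC p2@ESC p3@ESC p4@ESC -> at (0,0): 0 [-], cum=0
Total visits = 0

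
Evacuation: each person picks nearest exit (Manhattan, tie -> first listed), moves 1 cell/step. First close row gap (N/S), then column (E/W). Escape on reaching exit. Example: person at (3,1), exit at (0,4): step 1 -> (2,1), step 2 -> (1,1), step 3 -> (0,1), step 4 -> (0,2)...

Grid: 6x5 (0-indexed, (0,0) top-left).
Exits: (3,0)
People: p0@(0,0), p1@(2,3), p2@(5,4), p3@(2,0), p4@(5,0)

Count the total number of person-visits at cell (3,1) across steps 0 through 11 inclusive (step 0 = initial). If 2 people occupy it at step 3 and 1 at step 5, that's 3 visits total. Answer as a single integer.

Step 0: p0@(0,0) p1@(2,3) p2@(5,4) p3@(2,0) p4@(5,0) -> at (3,1): 0 [-], cum=0
Step 1: p0@(1,0) p1@(3,3) p2@(4,4) p3@ESC p4@(4,0) -> at (3,1): 0 [-], cum=0
Step 2: p0@(2,0) p1@(3,2) p2@(3,4) p3@ESC p4@ESC -> at (3,1): 0 [-], cum=0
Step 3: p0@ESC p1@(3,1) p2@(3,3) p3@ESC p4@ESC -> at (3,1): 1 [p1], cum=1
Step 4: p0@ESC p1@ESC p2@(3,2) p3@ESC p4@ESC -> at (3,1): 0 [-], cum=1
Step 5: p0@ESC p1@ESC p2@(3,1) p3@ESC p4@ESC -> at (3,1): 1 [p2], cum=2
Step 6: p0@ESC p1@ESC p2@ESC p3@ESC p4@ESC -> at (3,1): 0 [-], cum=2
Total visits = 2

Answer: 2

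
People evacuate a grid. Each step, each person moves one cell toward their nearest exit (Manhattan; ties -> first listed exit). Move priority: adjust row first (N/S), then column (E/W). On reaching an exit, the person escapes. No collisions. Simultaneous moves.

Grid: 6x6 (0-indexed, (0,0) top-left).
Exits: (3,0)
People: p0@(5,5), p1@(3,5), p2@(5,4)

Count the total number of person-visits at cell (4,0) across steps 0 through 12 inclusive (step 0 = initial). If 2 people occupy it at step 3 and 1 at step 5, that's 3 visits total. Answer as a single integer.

Step 0: p0@(5,5) p1@(3,5) p2@(5,4) -> at (4,0): 0 [-], cum=0
Step 1: p0@(4,5) p1@(3,4) p2@(4,4) -> at (4,0): 0 [-], cum=0
Step 2: p0@(3,5) p1@(3,3) p2@(3,4) -> at (4,0): 0 [-], cum=0
Step 3: p0@(3,4) p1@(3,2) p2@(3,3) -> at (4,0): 0 [-], cum=0
Step 4: p0@(3,3) p1@(3,1) p2@(3,2) -> at (4,0): 0 [-], cum=0
Step 5: p0@(3,2) p1@ESC p2@(3,1) -> at (4,0): 0 [-], cum=0
Step 6: p0@(3,1) p1@ESC p2@ESC -> at (4,0): 0 [-], cum=0
Step 7: p0@ESC p1@ESC p2@ESC -> at (4,0): 0 [-], cum=0
Total visits = 0

Answer: 0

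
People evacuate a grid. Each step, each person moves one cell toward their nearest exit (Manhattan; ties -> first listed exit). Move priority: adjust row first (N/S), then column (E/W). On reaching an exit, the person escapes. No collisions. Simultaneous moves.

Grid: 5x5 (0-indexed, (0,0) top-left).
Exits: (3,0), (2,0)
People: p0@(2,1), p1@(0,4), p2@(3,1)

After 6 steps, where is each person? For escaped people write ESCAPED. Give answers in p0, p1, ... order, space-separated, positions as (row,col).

Step 1: p0:(2,1)->(2,0)->EXIT | p1:(0,4)->(1,4) | p2:(3,1)->(3,0)->EXIT
Step 2: p0:escaped | p1:(1,4)->(2,4) | p2:escaped
Step 3: p0:escaped | p1:(2,4)->(2,3) | p2:escaped
Step 4: p0:escaped | p1:(2,3)->(2,2) | p2:escaped
Step 5: p0:escaped | p1:(2,2)->(2,1) | p2:escaped
Step 6: p0:escaped | p1:(2,1)->(2,0)->EXIT | p2:escaped

ESCAPED ESCAPED ESCAPED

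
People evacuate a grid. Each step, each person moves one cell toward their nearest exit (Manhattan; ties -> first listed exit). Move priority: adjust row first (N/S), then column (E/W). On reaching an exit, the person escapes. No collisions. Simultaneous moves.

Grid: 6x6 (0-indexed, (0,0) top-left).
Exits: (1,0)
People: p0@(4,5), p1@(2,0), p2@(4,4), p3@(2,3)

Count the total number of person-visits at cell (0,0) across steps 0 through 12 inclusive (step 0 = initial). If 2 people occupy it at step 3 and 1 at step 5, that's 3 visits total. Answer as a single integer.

Step 0: p0@(4,5) p1@(2,0) p2@(4,4) p3@(2,3) -> at (0,0): 0 [-], cum=0
Step 1: p0@(3,5) p1@ESC p2@(3,4) p3@(1,3) -> at (0,0): 0 [-], cum=0
Step 2: p0@(2,5) p1@ESC p2@(2,4) p3@(1,2) -> at (0,0): 0 [-], cum=0
Step 3: p0@(1,5) p1@ESC p2@(1,4) p3@(1,1) -> at (0,0): 0 [-], cum=0
Step 4: p0@(1,4) p1@ESC p2@(1,3) p3@ESC -> at (0,0): 0 [-], cum=0
Step 5: p0@(1,3) p1@ESC p2@(1,2) p3@ESC -> at (0,0): 0 [-], cum=0
Step 6: p0@(1,2) p1@ESC p2@(1,1) p3@ESC -> at (0,0): 0 [-], cum=0
Step 7: p0@(1,1) p1@ESC p2@ESC p3@ESC -> at (0,0): 0 [-], cum=0
Step 8: p0@ESC p1@ESC p2@ESC p3@ESC -> at (0,0): 0 [-], cum=0
Total visits = 0

Answer: 0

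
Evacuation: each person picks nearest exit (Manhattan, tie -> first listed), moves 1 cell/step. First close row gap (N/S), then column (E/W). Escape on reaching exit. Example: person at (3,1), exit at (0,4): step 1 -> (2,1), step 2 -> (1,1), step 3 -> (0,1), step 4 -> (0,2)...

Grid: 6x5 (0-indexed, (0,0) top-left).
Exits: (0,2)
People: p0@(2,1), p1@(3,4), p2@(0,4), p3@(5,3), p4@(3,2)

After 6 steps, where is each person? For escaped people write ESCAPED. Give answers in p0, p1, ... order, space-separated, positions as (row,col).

Step 1: p0:(2,1)->(1,1) | p1:(3,4)->(2,4) | p2:(0,4)->(0,3) | p3:(5,3)->(4,3) | p4:(3,2)->(2,2)
Step 2: p0:(1,1)->(0,1) | p1:(2,4)->(1,4) | p2:(0,3)->(0,2)->EXIT | p3:(4,3)->(3,3) | p4:(2,2)->(1,2)
Step 3: p0:(0,1)->(0,2)->EXIT | p1:(1,4)->(0,4) | p2:escaped | p3:(3,3)->(2,3) | p4:(1,2)->(0,2)->EXIT
Step 4: p0:escaped | p1:(0,4)->(0,3) | p2:escaped | p3:(2,3)->(1,3) | p4:escaped
Step 5: p0:escaped | p1:(0,3)->(0,2)->EXIT | p2:escaped | p3:(1,3)->(0,3) | p4:escaped
Step 6: p0:escaped | p1:escaped | p2:escaped | p3:(0,3)->(0,2)->EXIT | p4:escaped

ESCAPED ESCAPED ESCAPED ESCAPED ESCAPED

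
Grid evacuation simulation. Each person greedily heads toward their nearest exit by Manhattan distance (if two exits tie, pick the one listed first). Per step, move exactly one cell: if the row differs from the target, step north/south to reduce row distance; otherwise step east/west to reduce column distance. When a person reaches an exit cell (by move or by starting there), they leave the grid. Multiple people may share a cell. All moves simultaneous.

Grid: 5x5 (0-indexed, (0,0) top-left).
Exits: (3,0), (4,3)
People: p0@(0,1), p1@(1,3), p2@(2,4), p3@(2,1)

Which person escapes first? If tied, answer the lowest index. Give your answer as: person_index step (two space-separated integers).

Answer: 3 2

Derivation:
Step 1: p0:(0,1)->(1,1) | p1:(1,3)->(2,3) | p2:(2,4)->(3,4) | p3:(2,1)->(3,1)
Step 2: p0:(1,1)->(2,1) | p1:(2,3)->(3,3) | p2:(3,4)->(4,4) | p3:(3,1)->(3,0)->EXIT
Step 3: p0:(2,1)->(3,1) | p1:(3,3)->(4,3)->EXIT | p2:(4,4)->(4,3)->EXIT | p3:escaped
Step 4: p0:(3,1)->(3,0)->EXIT | p1:escaped | p2:escaped | p3:escaped
Exit steps: [4, 3, 3, 2]
First to escape: p3 at step 2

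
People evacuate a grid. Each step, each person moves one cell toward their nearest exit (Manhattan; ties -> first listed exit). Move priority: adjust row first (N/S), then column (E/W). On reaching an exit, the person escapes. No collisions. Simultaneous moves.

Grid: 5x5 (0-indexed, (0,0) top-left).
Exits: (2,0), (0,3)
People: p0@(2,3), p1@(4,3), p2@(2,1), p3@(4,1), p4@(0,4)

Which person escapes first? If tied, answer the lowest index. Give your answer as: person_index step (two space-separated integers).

Step 1: p0:(2,3)->(1,3) | p1:(4,3)->(3,3) | p2:(2,1)->(2,0)->EXIT | p3:(4,1)->(3,1) | p4:(0,4)->(0,3)->EXIT
Step 2: p0:(1,3)->(0,3)->EXIT | p1:(3,3)->(2,3) | p2:escaped | p3:(3,1)->(2,1) | p4:escaped
Step 3: p0:escaped | p1:(2,3)->(1,3) | p2:escaped | p3:(2,1)->(2,0)->EXIT | p4:escaped
Step 4: p0:escaped | p1:(1,3)->(0,3)->EXIT | p2:escaped | p3:escaped | p4:escaped
Exit steps: [2, 4, 1, 3, 1]
First to escape: p2 at step 1

Answer: 2 1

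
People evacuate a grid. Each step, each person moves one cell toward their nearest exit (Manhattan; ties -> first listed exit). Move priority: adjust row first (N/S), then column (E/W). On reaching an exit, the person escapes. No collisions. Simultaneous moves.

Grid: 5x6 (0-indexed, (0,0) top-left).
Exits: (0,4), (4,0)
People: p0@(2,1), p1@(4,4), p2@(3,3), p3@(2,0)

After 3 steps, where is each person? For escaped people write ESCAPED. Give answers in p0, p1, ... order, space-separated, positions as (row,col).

Step 1: p0:(2,1)->(3,1) | p1:(4,4)->(3,4) | p2:(3,3)->(2,3) | p3:(2,0)->(3,0)
Step 2: p0:(3,1)->(4,1) | p1:(3,4)->(2,4) | p2:(2,3)->(1,3) | p3:(3,0)->(4,0)->EXIT
Step 3: p0:(4,1)->(4,0)->EXIT | p1:(2,4)->(1,4) | p2:(1,3)->(0,3) | p3:escaped

ESCAPED (1,4) (0,3) ESCAPED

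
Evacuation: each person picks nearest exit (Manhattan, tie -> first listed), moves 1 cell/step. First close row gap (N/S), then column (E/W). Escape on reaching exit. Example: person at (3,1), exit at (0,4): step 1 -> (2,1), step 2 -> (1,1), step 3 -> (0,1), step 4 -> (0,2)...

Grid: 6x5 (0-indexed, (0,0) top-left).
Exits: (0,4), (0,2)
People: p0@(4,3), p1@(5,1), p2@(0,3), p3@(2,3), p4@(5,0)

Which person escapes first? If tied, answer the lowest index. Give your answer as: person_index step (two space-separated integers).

Step 1: p0:(4,3)->(3,3) | p1:(5,1)->(4,1) | p2:(0,3)->(0,4)->EXIT | p3:(2,3)->(1,3) | p4:(5,0)->(4,0)
Step 2: p0:(3,3)->(2,3) | p1:(4,1)->(3,1) | p2:escaped | p3:(1,3)->(0,3) | p4:(4,0)->(3,0)
Step 3: p0:(2,3)->(1,3) | p1:(3,1)->(2,1) | p2:escaped | p3:(0,3)->(0,4)->EXIT | p4:(3,0)->(2,0)
Step 4: p0:(1,3)->(0,3) | p1:(2,1)->(1,1) | p2:escaped | p3:escaped | p4:(2,0)->(1,0)
Step 5: p0:(0,3)->(0,4)->EXIT | p1:(1,1)->(0,1) | p2:escaped | p3:escaped | p4:(1,0)->(0,0)
Step 6: p0:escaped | p1:(0,1)->(0,2)->EXIT | p2:escaped | p3:escaped | p4:(0,0)->(0,1)
Step 7: p0:escaped | p1:escaped | p2:escaped | p3:escaped | p4:(0,1)->(0,2)->EXIT
Exit steps: [5, 6, 1, 3, 7]
First to escape: p2 at step 1

Answer: 2 1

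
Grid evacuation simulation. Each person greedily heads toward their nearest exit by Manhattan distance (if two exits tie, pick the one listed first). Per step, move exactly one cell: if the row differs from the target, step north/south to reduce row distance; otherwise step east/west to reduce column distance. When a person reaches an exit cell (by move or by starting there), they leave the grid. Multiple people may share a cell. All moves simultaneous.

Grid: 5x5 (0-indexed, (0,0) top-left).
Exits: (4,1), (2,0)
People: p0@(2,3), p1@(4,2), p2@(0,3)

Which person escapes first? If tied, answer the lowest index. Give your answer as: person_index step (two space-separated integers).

Answer: 1 1

Derivation:
Step 1: p0:(2,3)->(2,2) | p1:(4,2)->(4,1)->EXIT | p2:(0,3)->(1,3)
Step 2: p0:(2,2)->(2,1) | p1:escaped | p2:(1,3)->(2,3)
Step 3: p0:(2,1)->(2,0)->EXIT | p1:escaped | p2:(2,3)->(2,2)
Step 4: p0:escaped | p1:escaped | p2:(2,2)->(2,1)
Step 5: p0:escaped | p1:escaped | p2:(2,1)->(2,0)->EXIT
Exit steps: [3, 1, 5]
First to escape: p1 at step 1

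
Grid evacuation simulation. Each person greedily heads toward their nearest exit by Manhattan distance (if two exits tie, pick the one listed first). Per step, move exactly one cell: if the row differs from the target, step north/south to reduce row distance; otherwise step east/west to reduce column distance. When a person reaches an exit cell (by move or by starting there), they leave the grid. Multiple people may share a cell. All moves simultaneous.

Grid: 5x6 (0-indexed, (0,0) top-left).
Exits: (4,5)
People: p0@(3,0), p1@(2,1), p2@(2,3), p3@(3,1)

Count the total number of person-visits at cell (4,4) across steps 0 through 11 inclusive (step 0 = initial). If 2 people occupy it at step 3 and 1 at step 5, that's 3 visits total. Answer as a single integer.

Answer: 4

Derivation:
Step 0: p0@(3,0) p1@(2,1) p2@(2,3) p3@(3,1) -> at (4,4): 0 [-], cum=0
Step 1: p0@(4,0) p1@(3,1) p2@(3,3) p3@(4,1) -> at (4,4): 0 [-], cum=0
Step 2: p0@(4,1) p1@(4,1) p2@(4,3) p3@(4,2) -> at (4,4): 0 [-], cum=0
Step 3: p0@(4,2) p1@(4,2) p2@(4,4) p3@(4,3) -> at (4,4): 1 [p2], cum=1
Step 4: p0@(4,3) p1@(4,3) p2@ESC p3@(4,4) -> at (4,4): 1 [p3], cum=2
Step 5: p0@(4,4) p1@(4,4) p2@ESC p3@ESC -> at (4,4): 2 [p0,p1], cum=4
Step 6: p0@ESC p1@ESC p2@ESC p3@ESC -> at (4,4): 0 [-], cum=4
Total visits = 4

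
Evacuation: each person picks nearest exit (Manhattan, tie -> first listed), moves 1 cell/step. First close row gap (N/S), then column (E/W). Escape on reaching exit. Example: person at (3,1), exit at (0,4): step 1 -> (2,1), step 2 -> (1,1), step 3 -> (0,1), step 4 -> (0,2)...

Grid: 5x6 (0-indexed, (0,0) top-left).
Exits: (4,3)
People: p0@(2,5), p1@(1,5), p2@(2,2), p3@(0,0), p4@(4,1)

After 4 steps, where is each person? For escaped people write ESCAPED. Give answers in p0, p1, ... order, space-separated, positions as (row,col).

Step 1: p0:(2,5)->(3,5) | p1:(1,5)->(2,5) | p2:(2,2)->(3,2) | p3:(0,0)->(1,0) | p4:(4,1)->(4,2)
Step 2: p0:(3,5)->(4,5) | p1:(2,5)->(3,5) | p2:(3,2)->(4,2) | p3:(1,0)->(2,0) | p4:(4,2)->(4,3)->EXIT
Step 3: p0:(4,5)->(4,4) | p1:(3,5)->(4,5) | p2:(4,2)->(4,3)->EXIT | p3:(2,0)->(3,0) | p4:escaped
Step 4: p0:(4,4)->(4,3)->EXIT | p1:(4,5)->(4,4) | p2:escaped | p3:(3,0)->(4,0) | p4:escaped

ESCAPED (4,4) ESCAPED (4,0) ESCAPED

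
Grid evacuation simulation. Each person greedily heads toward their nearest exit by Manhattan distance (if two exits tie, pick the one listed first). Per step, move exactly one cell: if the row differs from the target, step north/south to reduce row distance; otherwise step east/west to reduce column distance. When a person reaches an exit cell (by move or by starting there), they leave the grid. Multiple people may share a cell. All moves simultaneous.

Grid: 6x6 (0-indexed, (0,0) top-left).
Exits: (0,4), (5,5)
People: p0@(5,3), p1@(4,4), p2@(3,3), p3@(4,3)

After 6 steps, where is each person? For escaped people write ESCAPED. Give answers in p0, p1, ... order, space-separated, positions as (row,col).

Step 1: p0:(5,3)->(5,4) | p1:(4,4)->(5,4) | p2:(3,3)->(2,3) | p3:(4,3)->(5,3)
Step 2: p0:(5,4)->(5,5)->EXIT | p1:(5,4)->(5,5)->EXIT | p2:(2,3)->(1,3) | p3:(5,3)->(5,4)
Step 3: p0:escaped | p1:escaped | p2:(1,3)->(0,3) | p3:(5,4)->(5,5)->EXIT
Step 4: p0:escaped | p1:escaped | p2:(0,3)->(0,4)->EXIT | p3:escaped

ESCAPED ESCAPED ESCAPED ESCAPED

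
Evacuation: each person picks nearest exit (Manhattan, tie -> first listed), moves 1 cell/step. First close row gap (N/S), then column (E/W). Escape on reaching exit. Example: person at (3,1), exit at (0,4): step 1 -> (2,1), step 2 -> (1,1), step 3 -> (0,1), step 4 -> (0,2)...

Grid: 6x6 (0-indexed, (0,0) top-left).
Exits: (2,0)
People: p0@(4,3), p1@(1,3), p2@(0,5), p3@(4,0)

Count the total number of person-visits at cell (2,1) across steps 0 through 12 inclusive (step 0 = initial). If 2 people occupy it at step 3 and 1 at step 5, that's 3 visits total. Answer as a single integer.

Step 0: p0@(4,3) p1@(1,3) p2@(0,5) p3@(4,0) -> at (2,1): 0 [-], cum=0
Step 1: p0@(3,3) p1@(2,3) p2@(1,5) p3@(3,0) -> at (2,1): 0 [-], cum=0
Step 2: p0@(2,3) p1@(2,2) p2@(2,5) p3@ESC -> at (2,1): 0 [-], cum=0
Step 3: p0@(2,2) p1@(2,1) p2@(2,4) p3@ESC -> at (2,1): 1 [p1], cum=1
Step 4: p0@(2,1) p1@ESC p2@(2,3) p3@ESC -> at (2,1): 1 [p0], cum=2
Step 5: p0@ESC p1@ESC p2@(2,2) p3@ESC -> at (2,1): 0 [-], cum=2
Step 6: p0@ESC p1@ESC p2@(2,1) p3@ESC -> at (2,1): 1 [p2], cum=3
Step 7: p0@ESC p1@ESC p2@ESC p3@ESC -> at (2,1): 0 [-], cum=3
Total visits = 3

Answer: 3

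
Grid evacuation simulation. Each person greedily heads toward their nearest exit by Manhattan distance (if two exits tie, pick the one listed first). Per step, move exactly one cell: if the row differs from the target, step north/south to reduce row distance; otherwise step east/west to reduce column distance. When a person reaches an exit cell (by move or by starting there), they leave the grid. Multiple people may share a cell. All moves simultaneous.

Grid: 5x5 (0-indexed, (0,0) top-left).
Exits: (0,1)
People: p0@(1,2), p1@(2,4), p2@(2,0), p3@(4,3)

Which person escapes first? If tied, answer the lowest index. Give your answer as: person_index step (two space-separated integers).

Answer: 0 2

Derivation:
Step 1: p0:(1,2)->(0,2) | p1:(2,4)->(1,4) | p2:(2,0)->(1,0) | p3:(4,3)->(3,3)
Step 2: p0:(0,2)->(0,1)->EXIT | p1:(1,4)->(0,4) | p2:(1,0)->(0,0) | p3:(3,3)->(2,3)
Step 3: p0:escaped | p1:(0,4)->(0,3) | p2:(0,0)->(0,1)->EXIT | p3:(2,3)->(1,3)
Step 4: p0:escaped | p1:(0,3)->(0,2) | p2:escaped | p3:(1,3)->(0,3)
Step 5: p0:escaped | p1:(0,2)->(0,1)->EXIT | p2:escaped | p3:(0,3)->(0,2)
Step 6: p0:escaped | p1:escaped | p2:escaped | p3:(0,2)->(0,1)->EXIT
Exit steps: [2, 5, 3, 6]
First to escape: p0 at step 2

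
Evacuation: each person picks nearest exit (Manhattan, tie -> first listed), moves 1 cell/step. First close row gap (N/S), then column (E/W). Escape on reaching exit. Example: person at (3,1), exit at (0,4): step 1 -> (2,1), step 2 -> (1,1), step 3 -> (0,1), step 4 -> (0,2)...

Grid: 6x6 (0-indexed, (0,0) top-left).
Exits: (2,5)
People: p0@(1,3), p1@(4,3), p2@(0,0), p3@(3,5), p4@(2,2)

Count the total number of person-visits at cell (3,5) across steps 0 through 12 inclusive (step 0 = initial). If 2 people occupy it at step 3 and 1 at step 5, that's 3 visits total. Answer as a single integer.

Step 0: p0@(1,3) p1@(4,3) p2@(0,0) p3@(3,5) p4@(2,2) -> at (3,5): 1 [p3], cum=1
Step 1: p0@(2,3) p1@(3,3) p2@(1,0) p3@ESC p4@(2,3) -> at (3,5): 0 [-], cum=1
Step 2: p0@(2,4) p1@(2,3) p2@(2,0) p3@ESC p4@(2,4) -> at (3,5): 0 [-], cum=1
Step 3: p0@ESC p1@(2,4) p2@(2,1) p3@ESC p4@ESC -> at (3,5): 0 [-], cum=1
Step 4: p0@ESC p1@ESC p2@(2,2) p3@ESC p4@ESC -> at (3,5): 0 [-], cum=1
Step 5: p0@ESC p1@ESC p2@(2,3) p3@ESC p4@ESC -> at (3,5): 0 [-], cum=1
Step 6: p0@ESC p1@ESC p2@(2,4) p3@ESC p4@ESC -> at (3,5): 0 [-], cum=1
Step 7: p0@ESC p1@ESC p2@ESC p3@ESC p4@ESC -> at (3,5): 0 [-], cum=1
Total visits = 1

Answer: 1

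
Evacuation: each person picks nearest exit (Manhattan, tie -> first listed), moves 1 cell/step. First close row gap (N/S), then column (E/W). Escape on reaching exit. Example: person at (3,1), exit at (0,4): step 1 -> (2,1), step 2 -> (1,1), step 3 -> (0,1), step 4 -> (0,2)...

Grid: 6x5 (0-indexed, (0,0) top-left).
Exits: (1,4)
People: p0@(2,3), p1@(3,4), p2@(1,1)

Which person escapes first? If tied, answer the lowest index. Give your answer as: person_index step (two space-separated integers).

Step 1: p0:(2,3)->(1,3) | p1:(3,4)->(2,4) | p2:(1,1)->(1,2)
Step 2: p0:(1,3)->(1,4)->EXIT | p1:(2,4)->(1,4)->EXIT | p2:(1,2)->(1,3)
Step 3: p0:escaped | p1:escaped | p2:(1,3)->(1,4)->EXIT
Exit steps: [2, 2, 3]
First to escape: p0 at step 2

Answer: 0 2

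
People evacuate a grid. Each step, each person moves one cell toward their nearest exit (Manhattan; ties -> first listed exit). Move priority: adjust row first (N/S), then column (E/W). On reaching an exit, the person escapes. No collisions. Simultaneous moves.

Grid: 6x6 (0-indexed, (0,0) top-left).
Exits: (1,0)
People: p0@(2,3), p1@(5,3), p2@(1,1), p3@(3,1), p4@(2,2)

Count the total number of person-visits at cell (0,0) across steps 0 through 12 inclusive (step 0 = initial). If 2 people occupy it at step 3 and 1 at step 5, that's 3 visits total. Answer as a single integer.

Answer: 0

Derivation:
Step 0: p0@(2,3) p1@(5,3) p2@(1,1) p3@(3,1) p4@(2,2) -> at (0,0): 0 [-], cum=0
Step 1: p0@(1,3) p1@(4,3) p2@ESC p3@(2,1) p4@(1,2) -> at (0,0): 0 [-], cum=0
Step 2: p0@(1,2) p1@(3,3) p2@ESC p3@(1,1) p4@(1,1) -> at (0,0): 0 [-], cum=0
Step 3: p0@(1,1) p1@(2,3) p2@ESC p3@ESC p4@ESC -> at (0,0): 0 [-], cum=0
Step 4: p0@ESC p1@(1,3) p2@ESC p3@ESC p4@ESC -> at (0,0): 0 [-], cum=0
Step 5: p0@ESC p1@(1,2) p2@ESC p3@ESC p4@ESC -> at (0,0): 0 [-], cum=0
Step 6: p0@ESC p1@(1,1) p2@ESC p3@ESC p4@ESC -> at (0,0): 0 [-], cum=0
Step 7: p0@ESC p1@ESC p2@ESC p3@ESC p4@ESC -> at (0,0): 0 [-], cum=0
Total visits = 0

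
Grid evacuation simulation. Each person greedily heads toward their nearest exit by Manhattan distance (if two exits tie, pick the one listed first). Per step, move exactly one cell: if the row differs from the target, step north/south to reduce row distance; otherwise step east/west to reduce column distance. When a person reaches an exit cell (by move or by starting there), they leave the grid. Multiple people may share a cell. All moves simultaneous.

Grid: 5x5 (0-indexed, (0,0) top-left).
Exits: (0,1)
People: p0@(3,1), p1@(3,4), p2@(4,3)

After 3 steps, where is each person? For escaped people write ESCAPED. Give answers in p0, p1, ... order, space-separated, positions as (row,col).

Step 1: p0:(3,1)->(2,1) | p1:(3,4)->(2,4) | p2:(4,3)->(3,3)
Step 2: p0:(2,1)->(1,1) | p1:(2,4)->(1,4) | p2:(3,3)->(2,3)
Step 3: p0:(1,1)->(0,1)->EXIT | p1:(1,4)->(0,4) | p2:(2,3)->(1,3)

ESCAPED (0,4) (1,3)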